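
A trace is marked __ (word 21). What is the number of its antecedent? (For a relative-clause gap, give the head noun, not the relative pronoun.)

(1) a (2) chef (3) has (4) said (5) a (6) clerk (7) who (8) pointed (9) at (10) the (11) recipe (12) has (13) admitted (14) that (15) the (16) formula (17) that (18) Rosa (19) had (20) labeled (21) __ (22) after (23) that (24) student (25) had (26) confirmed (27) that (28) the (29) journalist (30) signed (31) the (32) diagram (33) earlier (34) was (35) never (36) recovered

16

The gap at 21 is the object of "labeled", inside a relative clause.
The relative pronoun is "that" (word 17); it is bound by the head noun immediately before it.
Its filler is the head noun "formula", at word 16.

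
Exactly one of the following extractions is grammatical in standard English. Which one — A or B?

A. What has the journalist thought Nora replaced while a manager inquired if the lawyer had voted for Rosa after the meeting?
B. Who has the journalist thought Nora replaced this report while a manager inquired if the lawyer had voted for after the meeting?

A

In B, the wh-phrase is extracted from inside an adjunct island (introduced by "while"), which blocks movement.
In A, the extraction path crosses only that-complement boundaries, which are transparent.
So A is grammatical.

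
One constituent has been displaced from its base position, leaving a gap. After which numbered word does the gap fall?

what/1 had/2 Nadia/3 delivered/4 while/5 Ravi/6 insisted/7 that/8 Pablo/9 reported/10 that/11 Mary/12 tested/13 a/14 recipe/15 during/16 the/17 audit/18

The displaced element is "what" (word 1).
It functions as the direct object of "delivered", so the gap sits immediately after word 4 ("delivered").
Base order: Nadia had delivered what while Ravi insisted that Pablo reported that Mary tested a recipe during the audit.

4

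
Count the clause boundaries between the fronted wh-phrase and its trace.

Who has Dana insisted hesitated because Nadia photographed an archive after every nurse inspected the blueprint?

"who" is extracted from the subject of "hesitated".
Boundaries crossed, outermost first: [Ø] — 1 in total.

1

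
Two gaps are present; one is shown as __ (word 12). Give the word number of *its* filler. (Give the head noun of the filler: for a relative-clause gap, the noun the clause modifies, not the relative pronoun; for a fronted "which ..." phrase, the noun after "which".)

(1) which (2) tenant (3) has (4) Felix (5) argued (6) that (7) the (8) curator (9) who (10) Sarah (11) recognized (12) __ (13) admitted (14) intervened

The marked gap is inside the relative clause, the direct object of "recognized".
Its filler is the head noun "curator" (via "who"), at word 8.
(The other dependency links word 2 to a gap after word 13.)

8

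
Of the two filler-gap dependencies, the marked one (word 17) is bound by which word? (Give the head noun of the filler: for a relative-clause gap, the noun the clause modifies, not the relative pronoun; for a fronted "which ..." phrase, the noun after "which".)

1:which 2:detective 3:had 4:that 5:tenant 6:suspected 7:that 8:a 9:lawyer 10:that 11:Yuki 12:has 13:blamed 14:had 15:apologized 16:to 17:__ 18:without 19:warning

The marked gap is the object of the preposition "to" of "apologized".
Its filler is the fronted wh-phrase "which detective", at word 2.
(The other dependency links word 9 to a gap after word 13.)

2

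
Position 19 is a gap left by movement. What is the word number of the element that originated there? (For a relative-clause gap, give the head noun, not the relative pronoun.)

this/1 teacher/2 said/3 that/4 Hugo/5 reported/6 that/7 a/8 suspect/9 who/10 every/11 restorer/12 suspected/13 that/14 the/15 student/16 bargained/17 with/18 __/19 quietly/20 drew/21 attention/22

The gap at 19 is the prepositional object of "bargained", inside a relative clause.
The relative pronoun is "who" (word 10); it is bound by the head noun immediately before it.
Its filler is the head noun "suspect", at word 9.

9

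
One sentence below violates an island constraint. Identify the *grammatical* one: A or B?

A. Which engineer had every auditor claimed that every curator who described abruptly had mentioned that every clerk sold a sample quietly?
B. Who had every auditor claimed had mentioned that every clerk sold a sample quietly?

B

In A, the wh-phrase is extracted from inside a complex-NP island (relative clause) (introduced by "who"), which blocks movement.
In B, the extraction path crosses only that-complement boundaries, which are transparent.
So B is grammatical.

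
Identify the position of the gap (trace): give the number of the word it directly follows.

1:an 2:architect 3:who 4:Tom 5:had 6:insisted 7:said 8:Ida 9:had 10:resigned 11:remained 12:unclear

6

The displaced element is "an architect" (word 2).
It is linked across 1 clause boundary (Ø).
It functions as the subject of "said", so the gap sits immediately after word 6 ("insisted").
Base order: Tom had insisted that an architect said Ida had resigned.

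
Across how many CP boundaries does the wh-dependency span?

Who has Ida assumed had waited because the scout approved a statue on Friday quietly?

"who" is extracted from the subject of "waited".
Boundaries crossed, outermost first: [Ø] — 1 in total.

1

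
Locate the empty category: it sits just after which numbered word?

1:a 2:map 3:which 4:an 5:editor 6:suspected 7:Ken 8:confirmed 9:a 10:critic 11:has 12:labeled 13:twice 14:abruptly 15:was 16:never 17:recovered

The displaced element is "a map" (word 2).
It is linked across 2 clause boundaries (Ø → Ø).
It functions as the direct object of "labeled", so the gap sits immediately after word 12 ("labeled").
Base order: An editor suspected Ken confirmed a critic has labeled a map twice abruptly.

12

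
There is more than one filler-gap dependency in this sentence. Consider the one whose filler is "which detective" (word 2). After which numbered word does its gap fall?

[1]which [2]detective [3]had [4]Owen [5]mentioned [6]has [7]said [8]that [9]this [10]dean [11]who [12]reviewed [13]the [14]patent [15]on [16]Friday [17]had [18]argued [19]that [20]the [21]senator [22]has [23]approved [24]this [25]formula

5

The displaced element is "which detective" (word 2).
It is linked across 1 clause boundary (Ø).
It functions as the subject of "said", so the gap sits immediately after word 5 ("mentioned").
Base order: Owen had mentioned which detective has said that this dean who reviewed the patent on Friday had argued that the senator has approved this formula.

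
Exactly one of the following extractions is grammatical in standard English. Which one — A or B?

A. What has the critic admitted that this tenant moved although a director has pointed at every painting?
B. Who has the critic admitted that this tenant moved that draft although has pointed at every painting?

A

In B, the wh-phrase is extracted from inside an adjunct island (introduced by "although"), which blocks movement.
In A, the extraction path crosses only that-complement boundaries, which are transparent.
So A is grammatical.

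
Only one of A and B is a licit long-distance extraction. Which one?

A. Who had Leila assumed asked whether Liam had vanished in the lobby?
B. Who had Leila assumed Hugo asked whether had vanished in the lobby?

In B, the wh-phrase is extracted from inside a wh-island (introduced by "whether"), which blocks movement.
In A, the extraction path crosses only that-complement boundaries, which are transparent.
So A is grammatical.

A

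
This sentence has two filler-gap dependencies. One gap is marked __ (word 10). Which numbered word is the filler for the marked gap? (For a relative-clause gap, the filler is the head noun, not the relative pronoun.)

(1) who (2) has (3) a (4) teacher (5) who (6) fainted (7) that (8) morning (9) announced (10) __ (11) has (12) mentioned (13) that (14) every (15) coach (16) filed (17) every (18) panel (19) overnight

The marked gap is the subject of "mentioned".
Its filler is the fronted wh-phrase "who", at word 1.
(The other dependency links word 4 to a gap after word 5.)

1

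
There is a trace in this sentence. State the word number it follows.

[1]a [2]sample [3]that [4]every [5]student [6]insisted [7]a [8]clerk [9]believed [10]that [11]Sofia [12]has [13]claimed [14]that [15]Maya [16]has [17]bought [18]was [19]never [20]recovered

17

The displaced element is "a sample" (word 2).
It is linked across 3 clause boundaries (Ø → that → that).
It functions as the direct object of "bought", so the gap sits immediately after word 17 ("bought").
Base order: Every student insisted a clerk believed that Sofia has claimed that Maya has bought a sample.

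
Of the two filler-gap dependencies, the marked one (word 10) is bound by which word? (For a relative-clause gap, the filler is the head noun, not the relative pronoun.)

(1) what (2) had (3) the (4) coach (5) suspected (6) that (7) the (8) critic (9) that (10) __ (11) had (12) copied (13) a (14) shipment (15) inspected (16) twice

The marked gap is inside the relative clause, the subject of "copied".
Its filler is the head noun "critic" (via "that"), at word 8.
(The other dependency links word 1 to a gap after word 15.)

8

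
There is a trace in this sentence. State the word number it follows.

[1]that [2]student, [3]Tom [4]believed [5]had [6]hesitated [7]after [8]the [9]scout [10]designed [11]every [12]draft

The displaced element is "that student" (word 2).
It is linked across 1 clause boundary (Ø).
It functions as the subject of "hesitated", so the gap sits immediately after word 4 ("believed").
Base order: Tom believed that that student had hesitated after the scout designed every draft.

4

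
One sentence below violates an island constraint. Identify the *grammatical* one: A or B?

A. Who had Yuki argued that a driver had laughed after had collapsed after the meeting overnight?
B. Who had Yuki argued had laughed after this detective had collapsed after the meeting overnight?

B

In A, the wh-phrase is extracted from inside an adjunct island (introduced by "after"), which blocks movement.
In B, the extraction path crosses only that-complement boundaries, which are transparent.
So B is grammatical.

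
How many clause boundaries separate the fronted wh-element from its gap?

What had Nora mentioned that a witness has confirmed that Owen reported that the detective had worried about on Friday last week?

"what" is extracted from the PP object of "worried".
Boundaries crossed, outermost first: [that], [that], [that] — 3 in total.

3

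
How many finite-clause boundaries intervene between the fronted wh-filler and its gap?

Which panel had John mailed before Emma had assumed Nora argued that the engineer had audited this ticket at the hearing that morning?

"which panel" originates inside the matrix clause — no clause boundary is crossed.

0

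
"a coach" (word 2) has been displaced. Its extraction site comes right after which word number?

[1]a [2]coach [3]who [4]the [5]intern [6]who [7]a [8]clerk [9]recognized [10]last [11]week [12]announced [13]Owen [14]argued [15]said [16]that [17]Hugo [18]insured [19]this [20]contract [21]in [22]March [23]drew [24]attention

The displaced element is "a coach" (word 2).
It is linked across 2 clause boundaries (Ø → Ø).
It functions as the subject of "said", so the gap sits immediately after word 14 ("argued").
Base order: The intern who a clerk recognized last week announced Owen argued a coach said that Hugo insured this contract in March.

14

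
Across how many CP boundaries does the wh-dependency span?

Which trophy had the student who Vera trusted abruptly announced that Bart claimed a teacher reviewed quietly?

2

"which trophy" is extracted from the object of "reviewed".
Boundaries crossed, outermost first: [that], [Ø] — 2 in total.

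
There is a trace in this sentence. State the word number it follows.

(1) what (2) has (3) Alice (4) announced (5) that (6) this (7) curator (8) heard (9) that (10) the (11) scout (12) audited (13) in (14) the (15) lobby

The displaced element is "what" (word 1).
It is linked across 2 clause boundaries (that → that).
It functions as the direct object of "audited", so the gap sits immediately after word 12 ("audited").
Base order: Alice has announced that this curator heard that the scout audited what in the lobby.

12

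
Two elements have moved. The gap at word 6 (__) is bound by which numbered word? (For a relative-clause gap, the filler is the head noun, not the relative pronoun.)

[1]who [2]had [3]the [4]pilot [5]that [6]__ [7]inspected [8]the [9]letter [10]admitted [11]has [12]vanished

4

The marked gap is inside the relative clause, the subject of "inspected".
Its filler is the head noun "pilot" (via "that"), at word 4.
(The other dependency links word 1 to a gap after word 10.)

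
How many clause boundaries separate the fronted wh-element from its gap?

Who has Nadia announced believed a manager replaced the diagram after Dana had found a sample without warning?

"who" is extracted from the subject of "believed".
Boundaries crossed, outermost first: [Ø] — 1 in total.

1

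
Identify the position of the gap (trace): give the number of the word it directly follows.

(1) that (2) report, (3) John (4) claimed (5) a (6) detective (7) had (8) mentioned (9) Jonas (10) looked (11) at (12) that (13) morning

11

The displaced element is "that report" (word 2).
It is linked across 2 clause boundaries (Ø → Ø).
It functions as the object of the preposition "at" of "looked", so the gap sits immediately after word 11 ("at").
Base order: John claimed a detective had mentioned Jonas looked at that report that morning.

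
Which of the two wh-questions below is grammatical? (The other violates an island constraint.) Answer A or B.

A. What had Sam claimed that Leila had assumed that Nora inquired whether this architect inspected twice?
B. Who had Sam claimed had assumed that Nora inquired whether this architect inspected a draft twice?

In A, the wh-phrase is extracted from inside a wh-island (introduced by "whether"), which blocks movement.
In B, the extraction path crosses only that-complement boundaries, which are transparent.
So B is grammatical.

B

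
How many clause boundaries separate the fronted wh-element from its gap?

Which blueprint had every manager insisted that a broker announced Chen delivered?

2

"which blueprint" is extracted from the object of "delivered".
Boundaries crossed, outermost first: [that], [Ø] — 2 in total.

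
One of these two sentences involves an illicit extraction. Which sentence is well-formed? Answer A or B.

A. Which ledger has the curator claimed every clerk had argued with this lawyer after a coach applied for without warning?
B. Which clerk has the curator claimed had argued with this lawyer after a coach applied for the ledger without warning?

In A, the wh-phrase is extracted from inside an adjunct island (introduced by "after"), which blocks movement.
In B, the extraction path crosses only that-complement boundaries, which are transparent.
So B is grammatical.

B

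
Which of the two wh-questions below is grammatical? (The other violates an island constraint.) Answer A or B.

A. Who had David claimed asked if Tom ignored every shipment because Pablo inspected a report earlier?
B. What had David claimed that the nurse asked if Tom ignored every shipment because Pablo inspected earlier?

A

In B, the wh-phrase is extracted from inside a wh-island (introduced by "if"), which blocks movement.
In A, the extraction path crosses only that-complement boundaries, which are transparent.
So A is grammatical.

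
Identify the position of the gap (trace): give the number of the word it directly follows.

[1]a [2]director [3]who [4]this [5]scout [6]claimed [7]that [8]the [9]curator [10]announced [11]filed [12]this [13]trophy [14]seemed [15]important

The displaced element is "a director" (word 2).
It is linked across 2 clause boundaries (that → Ø).
It functions as the subject of "filed", so the gap sits immediately after word 10 ("announced").
Base order: This scout claimed that the curator announced that a director filed this trophy.

10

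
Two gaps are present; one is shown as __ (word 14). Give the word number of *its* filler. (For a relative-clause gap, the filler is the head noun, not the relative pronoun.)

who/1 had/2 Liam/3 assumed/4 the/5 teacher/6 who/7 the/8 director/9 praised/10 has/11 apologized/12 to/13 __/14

The marked gap is the object of the preposition "to" of "apologized".
Its filler is the fronted wh-phrase "who", at word 1.
(The other dependency links word 6 to a gap after word 10.)

1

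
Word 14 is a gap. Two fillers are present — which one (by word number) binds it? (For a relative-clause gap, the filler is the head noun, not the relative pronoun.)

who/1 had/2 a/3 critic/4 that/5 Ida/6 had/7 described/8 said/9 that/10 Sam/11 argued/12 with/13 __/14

1

The marked gap is the object of the preposition "with" of "argued".
Its filler is the fronted wh-phrase "who", at word 1.
(The other dependency links word 4 to a gap after word 8.)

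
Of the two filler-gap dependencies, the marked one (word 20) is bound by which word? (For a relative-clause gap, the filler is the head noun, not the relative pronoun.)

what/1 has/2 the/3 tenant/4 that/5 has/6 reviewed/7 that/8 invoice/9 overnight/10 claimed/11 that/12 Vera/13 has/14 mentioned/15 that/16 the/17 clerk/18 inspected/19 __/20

The marked gap is the direct object of "inspected".
Its filler is the fronted wh-phrase "what", at word 1.
(The other dependency links word 4 to a gap after word 5.)

1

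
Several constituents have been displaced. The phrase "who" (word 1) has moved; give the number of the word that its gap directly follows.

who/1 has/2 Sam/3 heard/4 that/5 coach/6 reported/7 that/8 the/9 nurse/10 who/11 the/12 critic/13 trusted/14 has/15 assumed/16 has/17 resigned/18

16

The displaced element is "who" (word 1).
It is linked across 3 clause boundaries (Ø → that → Ø).
It functions as the subject of "resigned", so the gap sits immediately after word 16 ("assumed").
Base order: Sam has heard that coach reported that the nurse who the critic trusted has assumed that who has resigned.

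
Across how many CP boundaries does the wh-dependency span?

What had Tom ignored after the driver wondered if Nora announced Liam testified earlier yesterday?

0

"what" originates inside the matrix clause — no clause boundary is crossed.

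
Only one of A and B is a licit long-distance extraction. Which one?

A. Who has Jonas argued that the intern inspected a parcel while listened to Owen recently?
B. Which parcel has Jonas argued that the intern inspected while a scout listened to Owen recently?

B

In A, the wh-phrase is extracted from inside an adjunct island (introduced by "while"), which blocks movement.
In B, the extraction path crosses only that-complement boundaries, which are transparent.
So B is grammatical.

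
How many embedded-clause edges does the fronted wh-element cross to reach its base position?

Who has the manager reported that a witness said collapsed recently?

2

"who" is extracted from the subject of "collapsed".
Boundaries crossed, outermost first: [that], [Ø] — 2 in total.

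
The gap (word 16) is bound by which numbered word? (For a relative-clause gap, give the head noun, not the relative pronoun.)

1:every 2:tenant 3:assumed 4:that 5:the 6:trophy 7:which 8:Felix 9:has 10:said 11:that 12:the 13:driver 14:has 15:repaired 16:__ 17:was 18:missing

6

The gap at 16 is the object of "repaired", inside a relative clause.
The relative pronoun is "which" (word 7); it is bound by the head noun immediately before it.
Its filler is the head noun "trophy", at word 6.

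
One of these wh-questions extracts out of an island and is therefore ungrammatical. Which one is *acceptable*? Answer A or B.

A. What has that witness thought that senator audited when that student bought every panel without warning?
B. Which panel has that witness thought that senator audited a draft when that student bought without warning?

In B, the wh-phrase is extracted from inside an adjunct island (introduced by "when"), which blocks movement.
In A, the extraction path crosses only that-complement boundaries, which are transparent.
So A is grammatical.

A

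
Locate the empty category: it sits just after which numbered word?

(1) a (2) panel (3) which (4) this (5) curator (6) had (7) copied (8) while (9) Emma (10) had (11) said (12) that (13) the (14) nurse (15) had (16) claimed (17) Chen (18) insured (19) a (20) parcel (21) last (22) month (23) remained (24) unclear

7

The displaced element is "a panel" (word 2).
It functions as the direct object of "copied", so the gap sits immediately after word 7 ("copied").
Base order: This curator had copied a panel while Emma had said that the nurse had claimed Chen insured a parcel last month.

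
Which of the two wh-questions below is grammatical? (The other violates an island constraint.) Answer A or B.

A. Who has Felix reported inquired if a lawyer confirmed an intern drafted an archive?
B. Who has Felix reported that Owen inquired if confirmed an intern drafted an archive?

In B, the wh-phrase is extracted from inside a wh-island (introduced by "if"), which blocks movement.
In A, the extraction path crosses only that-complement boundaries, which are transparent.
So A is grammatical.

A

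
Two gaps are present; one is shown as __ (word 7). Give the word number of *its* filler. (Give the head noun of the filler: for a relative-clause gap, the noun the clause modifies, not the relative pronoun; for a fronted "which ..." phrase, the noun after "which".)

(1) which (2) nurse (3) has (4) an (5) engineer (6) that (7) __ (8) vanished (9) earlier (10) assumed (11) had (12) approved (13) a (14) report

The marked gap is inside the relative clause, the subject of "vanished".
Its filler is the head noun "engineer" (via "that"), at word 5.
(The other dependency links word 2 to a gap after word 10.)

5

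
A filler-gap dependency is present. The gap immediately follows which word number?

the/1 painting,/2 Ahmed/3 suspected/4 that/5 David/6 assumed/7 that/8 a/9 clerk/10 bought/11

11

The displaced element is "the painting" (word 2).
It is linked across 2 clause boundaries (that → that).
It functions as the direct object of "bought", so the gap sits immediately after word 11 ("bought").
Base order: Ahmed suspected that David assumed that a clerk bought the painting.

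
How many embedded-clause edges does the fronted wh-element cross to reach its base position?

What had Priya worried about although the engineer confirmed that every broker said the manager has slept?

0

"what" originates inside the matrix clause — no clause boundary is crossed.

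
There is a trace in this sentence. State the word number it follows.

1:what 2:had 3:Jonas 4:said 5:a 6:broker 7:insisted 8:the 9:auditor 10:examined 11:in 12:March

The displaced element is "what" (word 1).
It is linked across 2 clause boundaries (Ø → Ø).
It functions as the direct object of "examined", so the gap sits immediately after word 10 ("examined").
Base order: Jonas had said a broker insisted the auditor examined what in March.

10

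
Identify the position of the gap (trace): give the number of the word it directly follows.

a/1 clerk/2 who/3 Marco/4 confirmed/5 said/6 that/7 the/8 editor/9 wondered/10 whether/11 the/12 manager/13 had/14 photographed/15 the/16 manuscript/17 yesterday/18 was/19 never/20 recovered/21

5

The displaced element is "a clerk" (word 2).
It is linked across 1 clause boundary (Ø).
It functions as the subject of "said", so the gap sits immediately after word 5 ("confirmed").
Base order: Marco confirmed that a clerk said that the editor wondered whether the manager had photographed the manuscript yesterday.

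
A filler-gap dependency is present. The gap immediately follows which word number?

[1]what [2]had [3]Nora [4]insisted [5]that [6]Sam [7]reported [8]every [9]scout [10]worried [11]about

The displaced element is "what" (word 1).
It is linked across 2 clause boundaries (that → Ø).
It functions as the object of the preposition "about" of "worried", so the gap sits immediately after word 11 ("about").
Base order: Nora had insisted that Sam reported every scout worried about what.

11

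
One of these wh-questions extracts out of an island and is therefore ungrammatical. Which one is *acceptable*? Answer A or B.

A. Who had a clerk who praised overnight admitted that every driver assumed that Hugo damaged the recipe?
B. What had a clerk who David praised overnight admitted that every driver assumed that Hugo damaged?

B

In A, the wh-phrase is extracted from inside a complex-NP island (relative clause) (introduced by "who"), which blocks movement.
In B, the extraction path crosses only that-complement boundaries, which are transparent.
So B is grammatical.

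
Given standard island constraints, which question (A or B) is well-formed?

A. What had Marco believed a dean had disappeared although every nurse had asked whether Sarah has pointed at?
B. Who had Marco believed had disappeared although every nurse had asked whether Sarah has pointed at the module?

B

In A, the wh-phrase is extracted from inside an adjunct island (introduced by "although"), which blocks movement.
In B, the extraction path crosses only that-complement boundaries, which are transparent.
So B is grammatical.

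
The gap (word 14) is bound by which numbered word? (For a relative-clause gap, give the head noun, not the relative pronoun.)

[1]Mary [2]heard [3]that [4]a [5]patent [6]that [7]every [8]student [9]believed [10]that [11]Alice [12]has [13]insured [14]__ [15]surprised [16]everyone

The gap at 14 is the object of "insured", inside a relative clause.
The relative pronoun is "that" (word 6); it is bound by the head noun immediately before it.
Its filler is the head noun "patent", at word 5.

5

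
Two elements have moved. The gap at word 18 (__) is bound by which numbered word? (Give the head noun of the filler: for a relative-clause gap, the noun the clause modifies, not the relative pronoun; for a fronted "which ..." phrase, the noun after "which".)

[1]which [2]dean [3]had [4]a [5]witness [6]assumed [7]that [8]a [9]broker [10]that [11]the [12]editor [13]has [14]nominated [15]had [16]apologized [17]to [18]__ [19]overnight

2

The marked gap is the object of the preposition "to" of "apologized".
Its filler is the fronted wh-phrase "which dean", at word 2.
(The other dependency links word 9 to a gap after word 14.)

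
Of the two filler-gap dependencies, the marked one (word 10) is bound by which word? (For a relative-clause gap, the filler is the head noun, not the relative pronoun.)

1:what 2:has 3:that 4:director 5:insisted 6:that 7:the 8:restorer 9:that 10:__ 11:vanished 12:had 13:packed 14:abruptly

8

The marked gap is inside the relative clause, the subject of "vanished".
Its filler is the head noun "restorer" (via "that"), at word 8.
(The other dependency links word 1 to a gap after word 13.)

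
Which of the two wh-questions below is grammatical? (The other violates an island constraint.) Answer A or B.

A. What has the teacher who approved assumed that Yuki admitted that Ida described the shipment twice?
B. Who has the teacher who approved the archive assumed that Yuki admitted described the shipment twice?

In A, the wh-phrase is extracted from inside a complex-NP island (relative clause) (introduced by "who"), which blocks movement.
In B, the extraction path crosses only that-complement boundaries, which are transparent.
So B is grammatical.

B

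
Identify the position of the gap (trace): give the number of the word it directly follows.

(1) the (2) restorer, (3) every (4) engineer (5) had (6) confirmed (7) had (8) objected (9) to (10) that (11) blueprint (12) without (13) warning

The displaced element is "the restorer" (word 2).
It is linked across 1 clause boundary (Ø).
It functions as the subject of "objected", so the gap sits immediately after word 6 ("confirmed").
Base order: Every engineer had confirmed that the restorer had objected to that blueprint without warning.

6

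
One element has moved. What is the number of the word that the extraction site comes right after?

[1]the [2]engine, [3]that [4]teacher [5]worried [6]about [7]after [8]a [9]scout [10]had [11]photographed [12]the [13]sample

The displaced element is "the engine" (word 2).
It functions as the object of the preposition "about" of "worried", so the gap sits immediately after word 6 ("about").
Base order: That teacher worried about the engine after a scout had photographed the sample.

6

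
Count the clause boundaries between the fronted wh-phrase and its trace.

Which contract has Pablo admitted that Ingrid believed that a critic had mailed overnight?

"which contract" is extracted from the object of "mailed".
Boundaries crossed, outermost first: [that], [that] — 2 in total.

2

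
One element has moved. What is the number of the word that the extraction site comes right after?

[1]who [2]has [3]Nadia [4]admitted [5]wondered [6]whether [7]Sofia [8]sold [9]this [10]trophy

The displaced element is "who" (word 1).
It is linked across 1 clause boundary (Ø).
It functions as the subject of "wondered", so the gap sits immediately after word 4 ("admitted").
Base order: Nadia has admitted who wondered whether Sofia sold this trophy.

4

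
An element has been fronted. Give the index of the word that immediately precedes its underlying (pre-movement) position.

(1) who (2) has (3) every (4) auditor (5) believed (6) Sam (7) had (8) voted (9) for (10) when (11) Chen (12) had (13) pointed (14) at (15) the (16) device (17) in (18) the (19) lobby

The displaced element is "who" (word 1).
It is linked across 1 clause boundary (Ø).
It functions as the object of the preposition "for" of "voted", so the gap sits immediately after word 9 ("for").
Base order: Every auditor has believed Sam had voted for who when Chen had pointed at the device in the lobby.

9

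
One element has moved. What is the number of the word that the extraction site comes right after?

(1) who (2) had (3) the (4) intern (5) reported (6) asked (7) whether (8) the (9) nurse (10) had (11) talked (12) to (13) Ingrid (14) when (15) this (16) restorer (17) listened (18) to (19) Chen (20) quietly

The displaced element is "who" (word 1).
It is linked across 1 clause boundary (Ø).
It functions as the subject of "asked", so the gap sits immediately after word 5 ("reported").
Base order: The intern had reported that who asked whether the nurse had talked to Ingrid when this restorer listened to Chen quietly.

5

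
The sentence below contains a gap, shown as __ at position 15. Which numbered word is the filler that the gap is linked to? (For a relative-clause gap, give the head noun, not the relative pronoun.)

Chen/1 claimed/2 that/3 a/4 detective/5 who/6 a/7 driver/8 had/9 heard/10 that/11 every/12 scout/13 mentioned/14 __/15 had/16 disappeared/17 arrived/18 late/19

5

The gap at 15 is the subject of "disappeared", inside a relative clause.
The relative pronoun is "who" (word 6); it is bound by the head noun immediately before it.
Its filler is the head noun "detective", at word 5.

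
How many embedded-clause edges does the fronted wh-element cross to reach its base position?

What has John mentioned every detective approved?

1

"what" is extracted from the object of "approved".
Boundaries crossed, outermost first: [Ø] — 1 in total.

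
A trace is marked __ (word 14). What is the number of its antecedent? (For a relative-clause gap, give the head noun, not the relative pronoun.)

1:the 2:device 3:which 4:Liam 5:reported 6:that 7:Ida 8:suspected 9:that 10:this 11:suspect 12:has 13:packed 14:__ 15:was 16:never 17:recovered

The gap at 14 is the object of "packed", inside a relative clause.
The relative pronoun is "which" (word 3); it is bound by the head noun immediately before it.
Its filler is the head noun "device", at word 2.

2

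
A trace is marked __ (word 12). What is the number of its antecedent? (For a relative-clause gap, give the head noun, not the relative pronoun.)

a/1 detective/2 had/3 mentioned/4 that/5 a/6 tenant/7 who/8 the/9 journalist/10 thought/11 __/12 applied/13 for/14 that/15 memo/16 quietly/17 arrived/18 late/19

The gap at 12 is the subject of "applied", inside a relative clause.
The relative pronoun is "who" (word 8); it is bound by the head noun immediately before it.
Its filler is the head noun "tenant", at word 7.

7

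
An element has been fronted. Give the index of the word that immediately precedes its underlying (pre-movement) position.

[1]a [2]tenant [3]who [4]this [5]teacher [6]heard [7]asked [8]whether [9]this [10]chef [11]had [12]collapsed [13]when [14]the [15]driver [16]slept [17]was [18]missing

The displaced element is "a tenant" (word 2).
It is linked across 1 clause boundary (Ø).
It functions as the subject of "asked", so the gap sits immediately after word 6 ("heard").
Base order: This teacher heard that a tenant asked whether this chef had collapsed when the driver slept.

6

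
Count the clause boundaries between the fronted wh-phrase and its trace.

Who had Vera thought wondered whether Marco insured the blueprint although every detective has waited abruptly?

1

"who" is extracted from the subject of "wondered".
Boundaries crossed, outermost first: [Ø] — 1 in total.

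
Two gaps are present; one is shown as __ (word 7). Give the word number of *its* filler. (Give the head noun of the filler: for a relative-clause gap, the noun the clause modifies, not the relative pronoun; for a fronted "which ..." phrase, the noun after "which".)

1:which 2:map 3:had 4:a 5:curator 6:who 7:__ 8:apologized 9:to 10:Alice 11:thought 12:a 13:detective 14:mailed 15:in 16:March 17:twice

5

The marked gap is inside the relative clause, the subject of "apologized".
Its filler is the head noun "curator" (via "who"), at word 5.
(The other dependency links word 2 to a gap after word 14.)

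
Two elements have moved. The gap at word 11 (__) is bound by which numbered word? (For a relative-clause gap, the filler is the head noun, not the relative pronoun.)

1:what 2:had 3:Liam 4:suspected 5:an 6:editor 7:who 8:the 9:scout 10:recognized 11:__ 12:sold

The marked gap is inside the relative clause, the direct object of "recognized".
Its filler is the head noun "editor" (via "who"), at word 6.
(The other dependency links word 1 to a gap after word 12.)

6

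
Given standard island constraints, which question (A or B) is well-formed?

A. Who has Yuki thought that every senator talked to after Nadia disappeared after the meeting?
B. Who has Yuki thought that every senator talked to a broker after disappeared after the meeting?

In B, the wh-phrase is extracted from inside an adjunct island (introduced by "after"), which blocks movement.
In A, the extraction path crosses only that-complement boundaries, which are transparent.
So A is grammatical.

A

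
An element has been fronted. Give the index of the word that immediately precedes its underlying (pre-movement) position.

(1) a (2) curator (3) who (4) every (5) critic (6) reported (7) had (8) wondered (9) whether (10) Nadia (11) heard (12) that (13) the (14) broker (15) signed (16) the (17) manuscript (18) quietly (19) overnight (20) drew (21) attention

6

The displaced element is "a curator" (word 2).
It is linked across 1 clause boundary (Ø).
It functions as the subject of "wondered", so the gap sits immediately after word 6 ("reported").
Base order: Every critic reported that a curator had wondered whether Nadia heard that the broker signed the manuscript quietly overnight.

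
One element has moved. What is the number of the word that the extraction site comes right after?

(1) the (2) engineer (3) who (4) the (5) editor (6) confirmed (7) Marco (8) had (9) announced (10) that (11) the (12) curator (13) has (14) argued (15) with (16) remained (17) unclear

15

The displaced element is "the engineer" (word 2).
It is linked across 2 clause boundaries (Ø → that).
It functions as the object of the preposition "with" of "argued", so the gap sits immediately after word 15 ("with").
Base order: The editor confirmed Marco had announced that the curator has argued with the engineer.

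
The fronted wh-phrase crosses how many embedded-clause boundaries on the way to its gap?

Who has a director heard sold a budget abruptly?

1

"who" is extracted from the subject of "sold".
Boundaries crossed, outermost first: [Ø] — 1 in total.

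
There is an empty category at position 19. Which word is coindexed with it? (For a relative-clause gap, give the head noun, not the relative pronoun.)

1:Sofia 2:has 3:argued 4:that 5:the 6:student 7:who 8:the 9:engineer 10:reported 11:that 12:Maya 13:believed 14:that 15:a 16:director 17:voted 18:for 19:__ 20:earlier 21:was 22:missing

6

The gap at 19 is the prepositional object of "voted", inside a relative clause.
The relative pronoun is "who" (word 7); it is bound by the head noun immediately before it.
Its filler is the head noun "student", at word 6.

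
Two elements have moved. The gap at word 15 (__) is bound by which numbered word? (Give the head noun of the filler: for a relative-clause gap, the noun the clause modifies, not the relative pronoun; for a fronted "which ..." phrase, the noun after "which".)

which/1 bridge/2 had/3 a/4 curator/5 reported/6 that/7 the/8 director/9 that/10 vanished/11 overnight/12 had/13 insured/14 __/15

The marked gap is the direct object of "insured".
Its filler is the fronted wh-phrase "which bridge", at word 2.
(The other dependency links word 9 to a gap after word 10.)

2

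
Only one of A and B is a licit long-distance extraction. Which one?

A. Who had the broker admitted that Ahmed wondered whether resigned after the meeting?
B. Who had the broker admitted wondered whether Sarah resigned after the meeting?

In A, the wh-phrase is extracted from inside a wh-island (introduced by "whether"), which blocks movement.
In B, the extraction path crosses only that-complement boundaries, which are transparent.
So B is grammatical.

B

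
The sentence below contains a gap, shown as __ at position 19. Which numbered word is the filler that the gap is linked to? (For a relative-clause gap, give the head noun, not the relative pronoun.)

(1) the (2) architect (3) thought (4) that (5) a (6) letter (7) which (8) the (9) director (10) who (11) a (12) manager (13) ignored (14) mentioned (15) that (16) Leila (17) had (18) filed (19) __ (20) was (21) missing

The gap at 19 is the object of "filed", inside a relative clause.
The relative pronoun is "which" (word 7); it is bound by the head noun immediately before it.
Its filler is the head noun "letter", at word 6.

6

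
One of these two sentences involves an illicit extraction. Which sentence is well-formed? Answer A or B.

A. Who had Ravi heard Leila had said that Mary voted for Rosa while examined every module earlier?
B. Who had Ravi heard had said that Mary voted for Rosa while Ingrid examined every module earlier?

B

In A, the wh-phrase is extracted from inside an adjunct island (introduced by "while"), which blocks movement.
In B, the extraction path crosses only that-complement boundaries, which are transparent.
So B is grammatical.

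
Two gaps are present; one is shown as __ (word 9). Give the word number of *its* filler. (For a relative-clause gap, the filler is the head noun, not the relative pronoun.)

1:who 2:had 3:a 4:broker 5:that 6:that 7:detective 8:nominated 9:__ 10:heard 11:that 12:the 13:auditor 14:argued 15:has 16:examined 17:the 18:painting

4

The marked gap is inside the relative clause, the direct object of "nominated".
Its filler is the head noun "broker" (via "that"), at word 4.
(The other dependency links word 1 to a gap after word 14.)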